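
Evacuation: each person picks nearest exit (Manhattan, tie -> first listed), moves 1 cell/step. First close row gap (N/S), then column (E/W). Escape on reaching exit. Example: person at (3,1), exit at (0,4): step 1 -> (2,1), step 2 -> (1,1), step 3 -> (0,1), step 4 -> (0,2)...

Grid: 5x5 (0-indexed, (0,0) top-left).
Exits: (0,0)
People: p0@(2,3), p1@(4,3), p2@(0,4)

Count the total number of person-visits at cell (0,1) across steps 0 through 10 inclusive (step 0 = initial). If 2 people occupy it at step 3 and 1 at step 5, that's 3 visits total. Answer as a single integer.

Answer: 3

Derivation:
Step 0: p0@(2,3) p1@(4,3) p2@(0,4) -> at (0,1): 0 [-], cum=0
Step 1: p0@(1,3) p1@(3,3) p2@(0,3) -> at (0,1): 0 [-], cum=0
Step 2: p0@(0,3) p1@(2,3) p2@(0,2) -> at (0,1): 0 [-], cum=0
Step 3: p0@(0,2) p1@(1,3) p2@(0,1) -> at (0,1): 1 [p2], cum=1
Step 4: p0@(0,1) p1@(0,3) p2@ESC -> at (0,1): 1 [p0], cum=2
Step 5: p0@ESC p1@(0,2) p2@ESC -> at (0,1): 0 [-], cum=2
Step 6: p0@ESC p1@(0,1) p2@ESC -> at (0,1): 1 [p1], cum=3
Step 7: p0@ESC p1@ESC p2@ESC -> at (0,1): 0 [-], cum=3
Total visits = 3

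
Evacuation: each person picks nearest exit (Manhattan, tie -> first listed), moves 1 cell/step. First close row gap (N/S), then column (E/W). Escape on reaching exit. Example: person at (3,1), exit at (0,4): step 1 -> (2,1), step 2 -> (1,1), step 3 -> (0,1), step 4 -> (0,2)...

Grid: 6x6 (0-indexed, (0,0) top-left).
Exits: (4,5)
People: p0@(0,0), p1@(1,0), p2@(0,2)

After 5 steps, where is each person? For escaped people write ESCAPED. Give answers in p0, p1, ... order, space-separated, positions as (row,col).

Step 1: p0:(0,0)->(1,0) | p1:(1,0)->(2,0) | p2:(0,2)->(1,2)
Step 2: p0:(1,0)->(2,0) | p1:(2,0)->(3,0) | p2:(1,2)->(2,2)
Step 3: p0:(2,0)->(3,0) | p1:(3,0)->(4,0) | p2:(2,2)->(3,2)
Step 4: p0:(3,0)->(4,0) | p1:(4,0)->(4,1) | p2:(3,2)->(4,2)
Step 5: p0:(4,0)->(4,1) | p1:(4,1)->(4,2) | p2:(4,2)->(4,3)

(4,1) (4,2) (4,3)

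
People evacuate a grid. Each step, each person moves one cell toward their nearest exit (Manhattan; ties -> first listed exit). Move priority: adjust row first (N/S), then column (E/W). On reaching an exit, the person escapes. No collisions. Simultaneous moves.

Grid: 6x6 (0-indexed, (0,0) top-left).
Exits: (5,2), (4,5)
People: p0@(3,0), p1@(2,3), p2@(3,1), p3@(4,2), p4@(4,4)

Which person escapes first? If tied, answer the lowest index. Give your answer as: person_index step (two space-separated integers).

Step 1: p0:(3,0)->(4,0) | p1:(2,3)->(3,3) | p2:(3,1)->(4,1) | p3:(4,2)->(5,2)->EXIT | p4:(4,4)->(4,5)->EXIT
Step 2: p0:(4,0)->(5,0) | p1:(3,3)->(4,3) | p2:(4,1)->(5,1) | p3:escaped | p4:escaped
Step 3: p0:(5,0)->(5,1) | p1:(4,3)->(5,3) | p2:(5,1)->(5,2)->EXIT | p3:escaped | p4:escaped
Step 4: p0:(5,1)->(5,2)->EXIT | p1:(5,3)->(5,2)->EXIT | p2:escaped | p3:escaped | p4:escaped
Exit steps: [4, 4, 3, 1, 1]
First to escape: p3 at step 1

Answer: 3 1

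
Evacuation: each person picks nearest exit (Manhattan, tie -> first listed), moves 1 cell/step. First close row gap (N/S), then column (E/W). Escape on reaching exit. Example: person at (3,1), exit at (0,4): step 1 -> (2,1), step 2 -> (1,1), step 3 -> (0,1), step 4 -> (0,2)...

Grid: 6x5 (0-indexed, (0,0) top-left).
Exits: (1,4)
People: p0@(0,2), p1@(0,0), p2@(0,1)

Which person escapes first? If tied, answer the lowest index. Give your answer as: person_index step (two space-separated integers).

Step 1: p0:(0,2)->(1,2) | p1:(0,0)->(1,0) | p2:(0,1)->(1,1)
Step 2: p0:(1,2)->(1,3) | p1:(1,0)->(1,1) | p2:(1,1)->(1,2)
Step 3: p0:(1,3)->(1,4)->EXIT | p1:(1,1)->(1,2) | p2:(1,2)->(1,3)
Step 4: p0:escaped | p1:(1,2)->(1,3) | p2:(1,3)->(1,4)->EXIT
Step 5: p0:escaped | p1:(1,3)->(1,4)->EXIT | p2:escaped
Exit steps: [3, 5, 4]
First to escape: p0 at step 3

Answer: 0 3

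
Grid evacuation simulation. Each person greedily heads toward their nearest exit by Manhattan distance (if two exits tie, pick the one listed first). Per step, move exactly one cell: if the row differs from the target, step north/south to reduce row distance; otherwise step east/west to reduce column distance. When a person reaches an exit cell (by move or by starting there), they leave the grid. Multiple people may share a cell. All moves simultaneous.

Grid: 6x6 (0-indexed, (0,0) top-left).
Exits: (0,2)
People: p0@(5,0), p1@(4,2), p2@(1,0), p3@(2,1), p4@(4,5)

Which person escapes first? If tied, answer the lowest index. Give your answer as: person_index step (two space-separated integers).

Answer: 2 3

Derivation:
Step 1: p0:(5,0)->(4,0) | p1:(4,2)->(3,2) | p2:(1,0)->(0,0) | p3:(2,1)->(1,1) | p4:(4,5)->(3,5)
Step 2: p0:(4,0)->(3,0) | p1:(3,2)->(2,2) | p2:(0,0)->(0,1) | p3:(1,1)->(0,1) | p4:(3,5)->(2,5)
Step 3: p0:(3,0)->(2,0) | p1:(2,2)->(1,2) | p2:(0,1)->(0,2)->EXIT | p3:(0,1)->(0,2)->EXIT | p4:(2,5)->(1,5)
Step 4: p0:(2,0)->(1,0) | p1:(1,2)->(0,2)->EXIT | p2:escaped | p3:escaped | p4:(1,5)->(0,5)
Step 5: p0:(1,0)->(0,0) | p1:escaped | p2:escaped | p3:escaped | p4:(0,5)->(0,4)
Step 6: p0:(0,0)->(0,1) | p1:escaped | p2:escaped | p3:escaped | p4:(0,4)->(0,3)
Step 7: p0:(0,1)->(0,2)->EXIT | p1:escaped | p2:escaped | p3:escaped | p4:(0,3)->(0,2)->EXIT
Exit steps: [7, 4, 3, 3, 7]
First to escape: p2 at step 3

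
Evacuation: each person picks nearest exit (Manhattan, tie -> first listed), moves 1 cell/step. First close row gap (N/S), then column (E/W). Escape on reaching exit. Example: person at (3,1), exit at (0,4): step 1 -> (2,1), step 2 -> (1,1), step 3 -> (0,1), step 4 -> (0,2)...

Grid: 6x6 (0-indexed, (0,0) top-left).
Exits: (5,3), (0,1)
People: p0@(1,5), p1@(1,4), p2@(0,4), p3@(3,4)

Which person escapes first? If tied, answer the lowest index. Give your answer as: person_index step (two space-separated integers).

Answer: 2 3

Derivation:
Step 1: p0:(1,5)->(0,5) | p1:(1,4)->(0,4) | p2:(0,4)->(0,3) | p3:(3,4)->(4,4)
Step 2: p0:(0,5)->(0,4) | p1:(0,4)->(0,3) | p2:(0,3)->(0,2) | p3:(4,4)->(5,4)
Step 3: p0:(0,4)->(0,3) | p1:(0,3)->(0,2) | p2:(0,2)->(0,1)->EXIT | p3:(5,4)->(5,3)->EXIT
Step 4: p0:(0,3)->(0,2) | p1:(0,2)->(0,1)->EXIT | p2:escaped | p3:escaped
Step 5: p0:(0,2)->(0,1)->EXIT | p1:escaped | p2:escaped | p3:escaped
Exit steps: [5, 4, 3, 3]
First to escape: p2 at step 3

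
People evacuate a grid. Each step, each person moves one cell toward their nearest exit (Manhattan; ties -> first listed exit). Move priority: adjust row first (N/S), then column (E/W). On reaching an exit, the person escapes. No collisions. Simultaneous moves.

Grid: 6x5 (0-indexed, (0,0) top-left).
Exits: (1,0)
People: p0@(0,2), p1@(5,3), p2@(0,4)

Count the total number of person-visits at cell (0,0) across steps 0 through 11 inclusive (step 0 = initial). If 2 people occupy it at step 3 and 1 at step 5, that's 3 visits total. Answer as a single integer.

Answer: 0

Derivation:
Step 0: p0@(0,2) p1@(5,3) p2@(0,4) -> at (0,0): 0 [-], cum=0
Step 1: p0@(1,2) p1@(4,3) p2@(1,4) -> at (0,0): 0 [-], cum=0
Step 2: p0@(1,1) p1@(3,3) p2@(1,3) -> at (0,0): 0 [-], cum=0
Step 3: p0@ESC p1@(2,3) p2@(1,2) -> at (0,0): 0 [-], cum=0
Step 4: p0@ESC p1@(1,3) p2@(1,1) -> at (0,0): 0 [-], cum=0
Step 5: p0@ESC p1@(1,2) p2@ESC -> at (0,0): 0 [-], cum=0
Step 6: p0@ESC p1@(1,1) p2@ESC -> at (0,0): 0 [-], cum=0
Step 7: p0@ESC p1@ESC p2@ESC -> at (0,0): 0 [-], cum=0
Total visits = 0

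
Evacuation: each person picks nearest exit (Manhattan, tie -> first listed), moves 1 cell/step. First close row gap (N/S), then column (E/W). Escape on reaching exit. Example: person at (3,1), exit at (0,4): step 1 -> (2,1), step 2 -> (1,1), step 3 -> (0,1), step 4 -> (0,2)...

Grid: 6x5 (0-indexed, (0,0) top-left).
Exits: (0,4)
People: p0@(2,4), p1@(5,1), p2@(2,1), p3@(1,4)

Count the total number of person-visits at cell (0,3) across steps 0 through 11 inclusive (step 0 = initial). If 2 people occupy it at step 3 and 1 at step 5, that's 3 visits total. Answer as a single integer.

Answer: 2

Derivation:
Step 0: p0@(2,4) p1@(5,1) p2@(2,1) p3@(1,4) -> at (0,3): 0 [-], cum=0
Step 1: p0@(1,4) p1@(4,1) p2@(1,1) p3@ESC -> at (0,3): 0 [-], cum=0
Step 2: p0@ESC p1@(3,1) p2@(0,1) p3@ESC -> at (0,3): 0 [-], cum=0
Step 3: p0@ESC p1@(2,1) p2@(0,2) p3@ESC -> at (0,3): 0 [-], cum=0
Step 4: p0@ESC p1@(1,1) p2@(0,3) p3@ESC -> at (0,3): 1 [p2], cum=1
Step 5: p0@ESC p1@(0,1) p2@ESC p3@ESC -> at (0,3): 0 [-], cum=1
Step 6: p0@ESC p1@(0,2) p2@ESC p3@ESC -> at (0,3): 0 [-], cum=1
Step 7: p0@ESC p1@(0,3) p2@ESC p3@ESC -> at (0,3): 1 [p1], cum=2
Step 8: p0@ESC p1@ESC p2@ESC p3@ESC -> at (0,3): 0 [-], cum=2
Total visits = 2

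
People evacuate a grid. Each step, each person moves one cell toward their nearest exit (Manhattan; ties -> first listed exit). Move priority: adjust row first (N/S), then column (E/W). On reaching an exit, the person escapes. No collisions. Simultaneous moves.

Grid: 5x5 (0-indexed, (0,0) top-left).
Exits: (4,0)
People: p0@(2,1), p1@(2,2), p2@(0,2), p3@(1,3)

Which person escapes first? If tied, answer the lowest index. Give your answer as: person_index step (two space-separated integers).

Answer: 0 3

Derivation:
Step 1: p0:(2,1)->(3,1) | p1:(2,2)->(3,2) | p2:(0,2)->(1,2) | p3:(1,3)->(2,3)
Step 2: p0:(3,1)->(4,1) | p1:(3,2)->(4,2) | p2:(1,2)->(2,2) | p3:(2,3)->(3,3)
Step 3: p0:(4,1)->(4,0)->EXIT | p1:(4,2)->(4,1) | p2:(2,2)->(3,2) | p3:(3,3)->(4,3)
Step 4: p0:escaped | p1:(4,1)->(4,0)->EXIT | p2:(3,2)->(4,2) | p3:(4,3)->(4,2)
Step 5: p0:escaped | p1:escaped | p2:(4,2)->(4,1) | p3:(4,2)->(4,1)
Step 6: p0:escaped | p1:escaped | p2:(4,1)->(4,0)->EXIT | p3:(4,1)->(4,0)->EXIT
Exit steps: [3, 4, 6, 6]
First to escape: p0 at step 3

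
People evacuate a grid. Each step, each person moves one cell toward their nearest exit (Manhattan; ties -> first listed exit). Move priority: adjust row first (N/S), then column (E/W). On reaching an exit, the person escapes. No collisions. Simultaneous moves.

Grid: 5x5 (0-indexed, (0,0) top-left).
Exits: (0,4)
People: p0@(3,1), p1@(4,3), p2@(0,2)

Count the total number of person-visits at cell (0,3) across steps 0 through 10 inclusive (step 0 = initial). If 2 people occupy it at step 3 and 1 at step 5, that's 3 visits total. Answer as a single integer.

Answer: 3

Derivation:
Step 0: p0@(3,1) p1@(4,3) p2@(0,2) -> at (0,3): 0 [-], cum=0
Step 1: p0@(2,1) p1@(3,3) p2@(0,3) -> at (0,3): 1 [p2], cum=1
Step 2: p0@(1,1) p1@(2,3) p2@ESC -> at (0,3): 0 [-], cum=1
Step 3: p0@(0,1) p1@(1,3) p2@ESC -> at (0,3): 0 [-], cum=1
Step 4: p0@(0,2) p1@(0,3) p2@ESC -> at (0,3): 1 [p1], cum=2
Step 5: p0@(0,3) p1@ESC p2@ESC -> at (0,3): 1 [p0], cum=3
Step 6: p0@ESC p1@ESC p2@ESC -> at (0,3): 0 [-], cum=3
Total visits = 3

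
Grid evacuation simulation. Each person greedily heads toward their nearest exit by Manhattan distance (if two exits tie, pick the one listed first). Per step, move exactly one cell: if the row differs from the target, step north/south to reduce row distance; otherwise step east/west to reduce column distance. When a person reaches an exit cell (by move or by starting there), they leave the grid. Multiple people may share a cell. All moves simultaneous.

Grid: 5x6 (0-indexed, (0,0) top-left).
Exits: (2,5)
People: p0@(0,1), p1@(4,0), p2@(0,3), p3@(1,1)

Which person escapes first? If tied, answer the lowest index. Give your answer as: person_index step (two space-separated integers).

Answer: 2 4

Derivation:
Step 1: p0:(0,1)->(1,1) | p1:(4,0)->(3,0) | p2:(0,3)->(1,3) | p3:(1,1)->(2,1)
Step 2: p0:(1,1)->(2,1) | p1:(3,0)->(2,0) | p2:(1,3)->(2,3) | p3:(2,1)->(2,2)
Step 3: p0:(2,1)->(2,2) | p1:(2,0)->(2,1) | p2:(2,3)->(2,4) | p3:(2,2)->(2,3)
Step 4: p0:(2,2)->(2,3) | p1:(2,1)->(2,2) | p2:(2,4)->(2,5)->EXIT | p3:(2,3)->(2,4)
Step 5: p0:(2,3)->(2,4) | p1:(2,2)->(2,3) | p2:escaped | p3:(2,4)->(2,5)->EXIT
Step 6: p0:(2,4)->(2,5)->EXIT | p1:(2,3)->(2,4) | p2:escaped | p3:escaped
Step 7: p0:escaped | p1:(2,4)->(2,5)->EXIT | p2:escaped | p3:escaped
Exit steps: [6, 7, 4, 5]
First to escape: p2 at step 4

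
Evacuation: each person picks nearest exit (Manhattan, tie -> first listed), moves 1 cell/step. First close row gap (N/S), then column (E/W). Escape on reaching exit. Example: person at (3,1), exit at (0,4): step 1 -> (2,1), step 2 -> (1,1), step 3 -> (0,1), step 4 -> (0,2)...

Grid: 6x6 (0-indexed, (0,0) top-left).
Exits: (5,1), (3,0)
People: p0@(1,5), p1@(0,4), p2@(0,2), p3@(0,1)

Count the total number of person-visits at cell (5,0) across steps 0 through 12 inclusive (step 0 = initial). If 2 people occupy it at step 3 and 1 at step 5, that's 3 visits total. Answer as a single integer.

Step 0: p0@(1,5) p1@(0,4) p2@(0,2) p3@(0,1) -> at (5,0): 0 [-], cum=0
Step 1: p0@(2,5) p1@(1,4) p2@(1,2) p3@(1,1) -> at (5,0): 0 [-], cum=0
Step 2: p0@(3,5) p1@(2,4) p2@(2,2) p3@(2,1) -> at (5,0): 0 [-], cum=0
Step 3: p0@(3,4) p1@(3,4) p2@(3,2) p3@(3,1) -> at (5,0): 0 [-], cum=0
Step 4: p0@(3,3) p1@(3,3) p2@(3,1) p3@ESC -> at (5,0): 0 [-], cum=0
Step 5: p0@(3,2) p1@(3,2) p2@ESC p3@ESC -> at (5,0): 0 [-], cum=0
Step 6: p0@(3,1) p1@(3,1) p2@ESC p3@ESC -> at (5,0): 0 [-], cum=0
Step 7: p0@ESC p1@ESC p2@ESC p3@ESC -> at (5,0): 0 [-], cum=0
Total visits = 0

Answer: 0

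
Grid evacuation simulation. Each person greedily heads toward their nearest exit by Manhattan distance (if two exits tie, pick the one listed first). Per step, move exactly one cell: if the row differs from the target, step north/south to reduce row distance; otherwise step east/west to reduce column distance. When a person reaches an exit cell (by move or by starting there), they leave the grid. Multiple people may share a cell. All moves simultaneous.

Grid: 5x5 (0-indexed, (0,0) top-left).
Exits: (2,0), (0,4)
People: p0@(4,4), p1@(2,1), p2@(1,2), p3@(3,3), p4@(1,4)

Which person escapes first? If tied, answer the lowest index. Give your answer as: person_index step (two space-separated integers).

Answer: 1 1

Derivation:
Step 1: p0:(4,4)->(3,4) | p1:(2,1)->(2,0)->EXIT | p2:(1,2)->(2,2) | p3:(3,3)->(2,3) | p4:(1,4)->(0,4)->EXIT
Step 2: p0:(3,4)->(2,4) | p1:escaped | p2:(2,2)->(2,1) | p3:(2,3)->(2,2) | p4:escaped
Step 3: p0:(2,4)->(1,4) | p1:escaped | p2:(2,1)->(2,0)->EXIT | p3:(2,2)->(2,1) | p4:escaped
Step 4: p0:(1,4)->(0,4)->EXIT | p1:escaped | p2:escaped | p3:(2,1)->(2,0)->EXIT | p4:escaped
Exit steps: [4, 1, 3, 4, 1]
First to escape: p1 at step 1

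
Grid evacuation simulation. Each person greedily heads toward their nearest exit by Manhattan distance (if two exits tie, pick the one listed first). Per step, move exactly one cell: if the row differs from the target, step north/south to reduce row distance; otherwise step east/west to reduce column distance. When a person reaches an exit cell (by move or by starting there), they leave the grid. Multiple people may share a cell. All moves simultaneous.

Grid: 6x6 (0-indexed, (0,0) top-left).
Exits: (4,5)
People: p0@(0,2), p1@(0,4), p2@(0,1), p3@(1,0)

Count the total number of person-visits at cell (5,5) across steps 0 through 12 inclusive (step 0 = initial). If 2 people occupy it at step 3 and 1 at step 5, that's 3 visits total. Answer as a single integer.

Step 0: p0@(0,2) p1@(0,4) p2@(0,1) p3@(1,0) -> at (5,5): 0 [-], cum=0
Step 1: p0@(1,2) p1@(1,4) p2@(1,1) p3@(2,0) -> at (5,5): 0 [-], cum=0
Step 2: p0@(2,2) p1@(2,4) p2@(2,1) p3@(3,0) -> at (5,5): 0 [-], cum=0
Step 3: p0@(3,2) p1@(3,4) p2@(3,1) p3@(4,0) -> at (5,5): 0 [-], cum=0
Step 4: p0@(4,2) p1@(4,4) p2@(4,1) p3@(4,1) -> at (5,5): 0 [-], cum=0
Step 5: p0@(4,3) p1@ESC p2@(4,2) p3@(4,2) -> at (5,5): 0 [-], cum=0
Step 6: p0@(4,4) p1@ESC p2@(4,3) p3@(4,3) -> at (5,5): 0 [-], cum=0
Step 7: p0@ESC p1@ESC p2@(4,4) p3@(4,4) -> at (5,5): 0 [-], cum=0
Step 8: p0@ESC p1@ESC p2@ESC p3@ESC -> at (5,5): 0 [-], cum=0
Total visits = 0

Answer: 0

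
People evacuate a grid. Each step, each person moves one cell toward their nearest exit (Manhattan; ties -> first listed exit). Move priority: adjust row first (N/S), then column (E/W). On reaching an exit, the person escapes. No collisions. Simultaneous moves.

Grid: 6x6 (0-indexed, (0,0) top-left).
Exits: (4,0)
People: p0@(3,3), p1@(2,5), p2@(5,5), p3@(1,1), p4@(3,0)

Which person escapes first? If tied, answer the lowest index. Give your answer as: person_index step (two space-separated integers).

Step 1: p0:(3,3)->(4,3) | p1:(2,5)->(3,5) | p2:(5,5)->(4,5) | p3:(1,1)->(2,1) | p4:(3,0)->(4,0)->EXIT
Step 2: p0:(4,3)->(4,2) | p1:(3,5)->(4,5) | p2:(4,5)->(4,4) | p3:(2,1)->(3,1) | p4:escaped
Step 3: p0:(4,2)->(4,1) | p1:(4,5)->(4,4) | p2:(4,4)->(4,3) | p3:(3,1)->(4,1) | p4:escaped
Step 4: p0:(4,1)->(4,0)->EXIT | p1:(4,4)->(4,3) | p2:(4,3)->(4,2) | p3:(4,1)->(4,0)->EXIT | p4:escaped
Step 5: p0:escaped | p1:(4,3)->(4,2) | p2:(4,2)->(4,1) | p3:escaped | p4:escaped
Step 6: p0:escaped | p1:(4,2)->(4,1) | p2:(4,1)->(4,0)->EXIT | p3:escaped | p4:escaped
Step 7: p0:escaped | p1:(4,1)->(4,0)->EXIT | p2:escaped | p3:escaped | p4:escaped
Exit steps: [4, 7, 6, 4, 1]
First to escape: p4 at step 1

Answer: 4 1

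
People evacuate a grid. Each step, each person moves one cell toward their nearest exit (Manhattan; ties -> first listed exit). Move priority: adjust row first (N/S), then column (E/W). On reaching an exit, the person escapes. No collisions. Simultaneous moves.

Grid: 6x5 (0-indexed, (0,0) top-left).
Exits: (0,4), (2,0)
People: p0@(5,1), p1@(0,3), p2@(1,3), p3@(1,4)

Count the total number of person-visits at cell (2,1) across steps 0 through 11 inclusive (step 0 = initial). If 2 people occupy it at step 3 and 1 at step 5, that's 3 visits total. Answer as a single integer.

Step 0: p0@(5,1) p1@(0,3) p2@(1,3) p3@(1,4) -> at (2,1): 0 [-], cum=0
Step 1: p0@(4,1) p1@ESC p2@(0,3) p3@ESC -> at (2,1): 0 [-], cum=0
Step 2: p0@(3,1) p1@ESC p2@ESC p3@ESC -> at (2,1): 0 [-], cum=0
Step 3: p0@(2,1) p1@ESC p2@ESC p3@ESC -> at (2,1): 1 [p0], cum=1
Step 4: p0@ESC p1@ESC p2@ESC p3@ESC -> at (2,1): 0 [-], cum=1
Total visits = 1

Answer: 1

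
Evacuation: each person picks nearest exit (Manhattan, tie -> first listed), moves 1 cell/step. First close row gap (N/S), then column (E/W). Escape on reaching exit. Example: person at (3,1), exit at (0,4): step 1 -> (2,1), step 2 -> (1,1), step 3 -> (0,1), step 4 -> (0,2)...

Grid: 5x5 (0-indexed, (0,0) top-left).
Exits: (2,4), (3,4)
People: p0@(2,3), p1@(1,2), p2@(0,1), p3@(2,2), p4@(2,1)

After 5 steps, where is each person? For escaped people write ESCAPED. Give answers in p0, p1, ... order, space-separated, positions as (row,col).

Step 1: p0:(2,3)->(2,4)->EXIT | p1:(1,2)->(2,2) | p2:(0,1)->(1,1) | p3:(2,2)->(2,3) | p4:(2,1)->(2,2)
Step 2: p0:escaped | p1:(2,2)->(2,3) | p2:(1,1)->(2,1) | p3:(2,3)->(2,4)->EXIT | p4:(2,2)->(2,3)
Step 3: p0:escaped | p1:(2,3)->(2,4)->EXIT | p2:(2,1)->(2,2) | p3:escaped | p4:(2,3)->(2,4)->EXIT
Step 4: p0:escaped | p1:escaped | p2:(2,2)->(2,3) | p3:escaped | p4:escaped
Step 5: p0:escaped | p1:escaped | p2:(2,3)->(2,4)->EXIT | p3:escaped | p4:escaped

ESCAPED ESCAPED ESCAPED ESCAPED ESCAPED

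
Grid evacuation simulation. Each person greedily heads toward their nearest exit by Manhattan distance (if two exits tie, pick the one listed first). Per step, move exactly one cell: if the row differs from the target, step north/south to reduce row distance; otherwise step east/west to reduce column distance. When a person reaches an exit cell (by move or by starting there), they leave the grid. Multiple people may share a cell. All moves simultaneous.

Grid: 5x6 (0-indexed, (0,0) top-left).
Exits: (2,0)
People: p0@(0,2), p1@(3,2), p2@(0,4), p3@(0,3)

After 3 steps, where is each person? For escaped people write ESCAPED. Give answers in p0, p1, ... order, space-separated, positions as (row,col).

Step 1: p0:(0,2)->(1,2) | p1:(3,2)->(2,2) | p2:(0,4)->(1,4) | p3:(0,3)->(1,3)
Step 2: p0:(1,2)->(2,2) | p1:(2,2)->(2,1) | p2:(1,4)->(2,4) | p3:(1,3)->(2,3)
Step 3: p0:(2,2)->(2,1) | p1:(2,1)->(2,0)->EXIT | p2:(2,4)->(2,3) | p3:(2,3)->(2,2)

(2,1) ESCAPED (2,3) (2,2)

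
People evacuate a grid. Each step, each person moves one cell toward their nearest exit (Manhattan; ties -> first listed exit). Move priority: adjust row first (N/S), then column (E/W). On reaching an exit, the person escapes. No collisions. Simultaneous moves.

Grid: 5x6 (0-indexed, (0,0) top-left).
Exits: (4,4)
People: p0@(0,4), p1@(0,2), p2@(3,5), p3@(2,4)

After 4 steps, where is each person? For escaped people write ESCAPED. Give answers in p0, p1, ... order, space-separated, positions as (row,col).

Step 1: p0:(0,4)->(1,4) | p1:(0,2)->(1,2) | p2:(3,5)->(4,5) | p3:(2,4)->(3,4)
Step 2: p0:(1,4)->(2,4) | p1:(1,2)->(2,2) | p2:(4,5)->(4,4)->EXIT | p3:(3,4)->(4,4)->EXIT
Step 3: p0:(2,4)->(3,4) | p1:(2,2)->(3,2) | p2:escaped | p3:escaped
Step 4: p0:(3,4)->(4,4)->EXIT | p1:(3,2)->(4,2) | p2:escaped | p3:escaped

ESCAPED (4,2) ESCAPED ESCAPED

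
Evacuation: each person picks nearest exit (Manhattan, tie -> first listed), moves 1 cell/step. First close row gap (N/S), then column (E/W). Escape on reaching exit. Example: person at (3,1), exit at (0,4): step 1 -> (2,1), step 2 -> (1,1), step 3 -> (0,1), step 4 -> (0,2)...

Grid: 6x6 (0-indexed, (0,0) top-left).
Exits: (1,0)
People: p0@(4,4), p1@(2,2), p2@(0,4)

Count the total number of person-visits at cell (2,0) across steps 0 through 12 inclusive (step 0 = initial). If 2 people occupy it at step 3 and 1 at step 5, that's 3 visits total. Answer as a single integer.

Answer: 0

Derivation:
Step 0: p0@(4,4) p1@(2,2) p2@(0,4) -> at (2,0): 0 [-], cum=0
Step 1: p0@(3,4) p1@(1,2) p2@(1,4) -> at (2,0): 0 [-], cum=0
Step 2: p0@(2,4) p1@(1,1) p2@(1,3) -> at (2,0): 0 [-], cum=0
Step 3: p0@(1,4) p1@ESC p2@(1,2) -> at (2,0): 0 [-], cum=0
Step 4: p0@(1,3) p1@ESC p2@(1,1) -> at (2,0): 0 [-], cum=0
Step 5: p0@(1,2) p1@ESC p2@ESC -> at (2,0): 0 [-], cum=0
Step 6: p0@(1,1) p1@ESC p2@ESC -> at (2,0): 0 [-], cum=0
Step 7: p0@ESC p1@ESC p2@ESC -> at (2,0): 0 [-], cum=0
Total visits = 0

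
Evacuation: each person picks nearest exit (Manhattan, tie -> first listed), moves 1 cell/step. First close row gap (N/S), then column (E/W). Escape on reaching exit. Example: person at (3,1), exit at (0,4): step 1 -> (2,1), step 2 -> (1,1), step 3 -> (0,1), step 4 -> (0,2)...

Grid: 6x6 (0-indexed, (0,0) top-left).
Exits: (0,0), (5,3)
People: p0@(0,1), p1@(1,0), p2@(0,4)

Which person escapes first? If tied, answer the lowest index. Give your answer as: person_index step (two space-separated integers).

Answer: 0 1

Derivation:
Step 1: p0:(0,1)->(0,0)->EXIT | p1:(1,0)->(0,0)->EXIT | p2:(0,4)->(0,3)
Step 2: p0:escaped | p1:escaped | p2:(0,3)->(0,2)
Step 3: p0:escaped | p1:escaped | p2:(0,2)->(0,1)
Step 4: p0:escaped | p1:escaped | p2:(0,1)->(0,0)->EXIT
Exit steps: [1, 1, 4]
First to escape: p0 at step 1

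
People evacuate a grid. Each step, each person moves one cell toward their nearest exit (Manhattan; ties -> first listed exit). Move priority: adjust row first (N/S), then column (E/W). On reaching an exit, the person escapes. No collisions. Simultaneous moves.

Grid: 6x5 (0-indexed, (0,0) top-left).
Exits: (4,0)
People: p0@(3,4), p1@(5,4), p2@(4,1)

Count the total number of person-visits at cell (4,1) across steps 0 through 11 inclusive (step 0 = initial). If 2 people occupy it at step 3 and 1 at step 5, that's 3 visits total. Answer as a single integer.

Step 0: p0@(3,4) p1@(5,4) p2@(4,1) -> at (4,1): 1 [p2], cum=1
Step 1: p0@(4,4) p1@(4,4) p2@ESC -> at (4,1): 0 [-], cum=1
Step 2: p0@(4,3) p1@(4,3) p2@ESC -> at (4,1): 0 [-], cum=1
Step 3: p0@(4,2) p1@(4,2) p2@ESC -> at (4,1): 0 [-], cum=1
Step 4: p0@(4,1) p1@(4,1) p2@ESC -> at (4,1): 2 [p0,p1], cum=3
Step 5: p0@ESC p1@ESC p2@ESC -> at (4,1): 0 [-], cum=3
Total visits = 3

Answer: 3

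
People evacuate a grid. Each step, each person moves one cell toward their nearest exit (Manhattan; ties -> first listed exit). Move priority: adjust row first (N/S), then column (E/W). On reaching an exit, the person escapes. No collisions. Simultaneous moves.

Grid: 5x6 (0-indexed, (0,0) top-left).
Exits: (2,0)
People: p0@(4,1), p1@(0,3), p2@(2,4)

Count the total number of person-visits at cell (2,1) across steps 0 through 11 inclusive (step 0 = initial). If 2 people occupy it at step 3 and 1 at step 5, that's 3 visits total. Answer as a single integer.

Step 0: p0@(4,1) p1@(0,3) p2@(2,4) -> at (2,1): 0 [-], cum=0
Step 1: p0@(3,1) p1@(1,3) p2@(2,3) -> at (2,1): 0 [-], cum=0
Step 2: p0@(2,1) p1@(2,3) p2@(2,2) -> at (2,1): 1 [p0], cum=1
Step 3: p0@ESC p1@(2,2) p2@(2,1) -> at (2,1): 1 [p2], cum=2
Step 4: p0@ESC p1@(2,1) p2@ESC -> at (2,1): 1 [p1], cum=3
Step 5: p0@ESC p1@ESC p2@ESC -> at (2,1): 0 [-], cum=3
Total visits = 3

Answer: 3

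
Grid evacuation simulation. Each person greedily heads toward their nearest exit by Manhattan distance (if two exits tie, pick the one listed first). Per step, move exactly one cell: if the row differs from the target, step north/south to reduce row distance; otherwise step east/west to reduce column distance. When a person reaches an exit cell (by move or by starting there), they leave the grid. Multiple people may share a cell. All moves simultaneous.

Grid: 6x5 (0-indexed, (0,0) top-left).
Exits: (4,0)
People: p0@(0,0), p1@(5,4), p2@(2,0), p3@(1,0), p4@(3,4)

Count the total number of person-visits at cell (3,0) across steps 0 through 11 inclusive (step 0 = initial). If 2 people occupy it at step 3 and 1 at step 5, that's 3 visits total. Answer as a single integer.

Step 0: p0@(0,0) p1@(5,4) p2@(2,0) p3@(1,0) p4@(3,4) -> at (3,0): 0 [-], cum=0
Step 1: p0@(1,0) p1@(4,4) p2@(3,0) p3@(2,0) p4@(4,4) -> at (3,0): 1 [p2], cum=1
Step 2: p0@(2,0) p1@(4,3) p2@ESC p3@(3,0) p4@(4,3) -> at (3,0): 1 [p3], cum=2
Step 3: p0@(3,0) p1@(4,2) p2@ESC p3@ESC p4@(4,2) -> at (3,0): 1 [p0], cum=3
Step 4: p0@ESC p1@(4,1) p2@ESC p3@ESC p4@(4,1) -> at (3,0): 0 [-], cum=3
Step 5: p0@ESC p1@ESC p2@ESC p3@ESC p4@ESC -> at (3,0): 0 [-], cum=3
Total visits = 3

Answer: 3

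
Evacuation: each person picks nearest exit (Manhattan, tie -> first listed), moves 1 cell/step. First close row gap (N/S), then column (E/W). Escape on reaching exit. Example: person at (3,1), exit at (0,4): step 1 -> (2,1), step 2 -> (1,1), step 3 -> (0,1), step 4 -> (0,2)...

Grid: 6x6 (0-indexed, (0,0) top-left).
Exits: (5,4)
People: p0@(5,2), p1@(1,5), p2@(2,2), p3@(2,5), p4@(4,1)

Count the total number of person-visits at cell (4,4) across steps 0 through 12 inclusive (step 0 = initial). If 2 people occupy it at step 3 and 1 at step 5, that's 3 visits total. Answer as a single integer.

Answer: 0

Derivation:
Step 0: p0@(5,2) p1@(1,5) p2@(2,2) p3@(2,5) p4@(4,1) -> at (4,4): 0 [-], cum=0
Step 1: p0@(5,3) p1@(2,5) p2@(3,2) p3@(3,5) p4@(5,1) -> at (4,4): 0 [-], cum=0
Step 2: p0@ESC p1@(3,5) p2@(4,2) p3@(4,5) p4@(5,2) -> at (4,4): 0 [-], cum=0
Step 3: p0@ESC p1@(4,5) p2@(5,2) p3@(5,5) p4@(5,3) -> at (4,4): 0 [-], cum=0
Step 4: p0@ESC p1@(5,5) p2@(5,3) p3@ESC p4@ESC -> at (4,4): 0 [-], cum=0
Step 5: p0@ESC p1@ESC p2@ESC p3@ESC p4@ESC -> at (4,4): 0 [-], cum=0
Total visits = 0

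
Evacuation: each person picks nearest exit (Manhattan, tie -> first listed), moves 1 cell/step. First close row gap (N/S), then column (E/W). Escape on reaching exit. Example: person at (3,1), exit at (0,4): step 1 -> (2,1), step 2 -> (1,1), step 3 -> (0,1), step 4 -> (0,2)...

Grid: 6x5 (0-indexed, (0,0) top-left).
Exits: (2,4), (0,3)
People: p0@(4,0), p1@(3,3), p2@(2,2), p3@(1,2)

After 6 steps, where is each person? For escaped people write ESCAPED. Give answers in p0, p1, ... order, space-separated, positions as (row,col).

Step 1: p0:(4,0)->(3,0) | p1:(3,3)->(2,3) | p2:(2,2)->(2,3) | p3:(1,2)->(0,2)
Step 2: p0:(3,0)->(2,0) | p1:(2,3)->(2,4)->EXIT | p2:(2,3)->(2,4)->EXIT | p3:(0,2)->(0,3)->EXIT
Step 3: p0:(2,0)->(2,1) | p1:escaped | p2:escaped | p3:escaped
Step 4: p0:(2,1)->(2,2) | p1:escaped | p2:escaped | p3:escaped
Step 5: p0:(2,2)->(2,3) | p1:escaped | p2:escaped | p3:escaped
Step 6: p0:(2,3)->(2,4)->EXIT | p1:escaped | p2:escaped | p3:escaped

ESCAPED ESCAPED ESCAPED ESCAPED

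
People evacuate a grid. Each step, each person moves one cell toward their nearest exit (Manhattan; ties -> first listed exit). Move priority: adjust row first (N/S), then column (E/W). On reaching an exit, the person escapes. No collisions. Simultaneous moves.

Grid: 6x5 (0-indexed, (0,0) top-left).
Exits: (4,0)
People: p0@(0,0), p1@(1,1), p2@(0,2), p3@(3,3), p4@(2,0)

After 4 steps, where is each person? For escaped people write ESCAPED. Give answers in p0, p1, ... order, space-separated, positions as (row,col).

Step 1: p0:(0,0)->(1,0) | p1:(1,1)->(2,1) | p2:(0,2)->(1,2) | p3:(3,3)->(4,3) | p4:(2,0)->(3,0)
Step 2: p0:(1,0)->(2,0) | p1:(2,1)->(3,1) | p2:(1,2)->(2,2) | p3:(4,3)->(4,2) | p4:(3,0)->(4,0)->EXIT
Step 3: p0:(2,0)->(3,0) | p1:(3,1)->(4,1) | p2:(2,2)->(3,2) | p3:(4,2)->(4,1) | p4:escaped
Step 4: p0:(3,0)->(4,0)->EXIT | p1:(4,1)->(4,0)->EXIT | p2:(3,2)->(4,2) | p3:(4,1)->(4,0)->EXIT | p4:escaped

ESCAPED ESCAPED (4,2) ESCAPED ESCAPED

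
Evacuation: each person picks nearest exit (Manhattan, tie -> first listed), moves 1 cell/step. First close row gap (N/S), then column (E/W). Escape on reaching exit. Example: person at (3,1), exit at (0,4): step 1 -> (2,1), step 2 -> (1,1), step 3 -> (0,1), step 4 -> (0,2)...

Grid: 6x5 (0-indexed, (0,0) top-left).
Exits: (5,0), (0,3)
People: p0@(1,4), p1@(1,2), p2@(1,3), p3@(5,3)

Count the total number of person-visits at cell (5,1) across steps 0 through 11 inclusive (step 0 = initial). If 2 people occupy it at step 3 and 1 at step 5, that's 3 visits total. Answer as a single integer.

Answer: 1

Derivation:
Step 0: p0@(1,4) p1@(1,2) p2@(1,3) p3@(5,3) -> at (5,1): 0 [-], cum=0
Step 1: p0@(0,4) p1@(0,2) p2@ESC p3@(5,2) -> at (5,1): 0 [-], cum=0
Step 2: p0@ESC p1@ESC p2@ESC p3@(5,1) -> at (5,1): 1 [p3], cum=1
Step 3: p0@ESC p1@ESC p2@ESC p3@ESC -> at (5,1): 0 [-], cum=1
Total visits = 1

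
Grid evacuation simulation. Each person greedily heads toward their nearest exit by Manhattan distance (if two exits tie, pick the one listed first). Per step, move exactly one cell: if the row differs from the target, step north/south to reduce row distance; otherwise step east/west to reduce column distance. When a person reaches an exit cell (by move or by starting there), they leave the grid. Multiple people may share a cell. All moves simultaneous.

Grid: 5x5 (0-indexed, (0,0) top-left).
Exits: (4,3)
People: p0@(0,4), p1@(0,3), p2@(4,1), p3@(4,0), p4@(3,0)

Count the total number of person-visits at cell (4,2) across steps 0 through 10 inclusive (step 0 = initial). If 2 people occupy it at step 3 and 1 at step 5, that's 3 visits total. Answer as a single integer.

Step 0: p0@(0,4) p1@(0,3) p2@(4,1) p3@(4,0) p4@(3,0) -> at (4,2): 0 [-], cum=0
Step 1: p0@(1,4) p1@(1,3) p2@(4,2) p3@(4,1) p4@(4,0) -> at (4,2): 1 [p2], cum=1
Step 2: p0@(2,4) p1@(2,3) p2@ESC p3@(4,2) p4@(4,1) -> at (4,2): 1 [p3], cum=2
Step 3: p0@(3,4) p1@(3,3) p2@ESC p3@ESC p4@(4,2) -> at (4,2): 1 [p4], cum=3
Step 4: p0@(4,4) p1@ESC p2@ESC p3@ESC p4@ESC -> at (4,2): 0 [-], cum=3
Step 5: p0@ESC p1@ESC p2@ESC p3@ESC p4@ESC -> at (4,2): 0 [-], cum=3
Total visits = 3

Answer: 3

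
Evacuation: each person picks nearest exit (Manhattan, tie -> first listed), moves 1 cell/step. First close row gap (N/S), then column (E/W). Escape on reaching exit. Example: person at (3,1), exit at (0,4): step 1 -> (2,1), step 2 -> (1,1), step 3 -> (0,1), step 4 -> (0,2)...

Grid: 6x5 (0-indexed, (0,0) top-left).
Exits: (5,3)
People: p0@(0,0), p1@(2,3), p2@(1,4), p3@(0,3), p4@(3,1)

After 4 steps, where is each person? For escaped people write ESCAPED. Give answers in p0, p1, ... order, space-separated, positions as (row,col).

Step 1: p0:(0,0)->(1,0) | p1:(2,3)->(3,3) | p2:(1,4)->(2,4) | p3:(0,3)->(1,3) | p4:(3,1)->(4,1)
Step 2: p0:(1,0)->(2,0) | p1:(3,3)->(4,3) | p2:(2,4)->(3,4) | p3:(1,3)->(2,3) | p4:(4,1)->(5,1)
Step 3: p0:(2,0)->(3,0) | p1:(4,3)->(5,3)->EXIT | p2:(3,4)->(4,4) | p3:(2,3)->(3,3) | p4:(5,1)->(5,2)
Step 4: p0:(3,0)->(4,0) | p1:escaped | p2:(4,4)->(5,4) | p3:(3,3)->(4,3) | p4:(5,2)->(5,3)->EXIT

(4,0) ESCAPED (5,4) (4,3) ESCAPED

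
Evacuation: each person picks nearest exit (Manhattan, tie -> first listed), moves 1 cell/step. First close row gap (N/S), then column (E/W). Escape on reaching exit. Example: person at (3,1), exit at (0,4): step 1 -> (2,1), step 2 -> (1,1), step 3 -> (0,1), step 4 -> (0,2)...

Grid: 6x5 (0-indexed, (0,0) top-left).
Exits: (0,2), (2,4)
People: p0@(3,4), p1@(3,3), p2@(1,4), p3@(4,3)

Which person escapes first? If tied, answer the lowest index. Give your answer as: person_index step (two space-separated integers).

Step 1: p0:(3,4)->(2,4)->EXIT | p1:(3,3)->(2,3) | p2:(1,4)->(2,4)->EXIT | p3:(4,3)->(3,3)
Step 2: p0:escaped | p1:(2,3)->(2,4)->EXIT | p2:escaped | p3:(3,3)->(2,3)
Step 3: p0:escaped | p1:escaped | p2:escaped | p3:(2,3)->(2,4)->EXIT
Exit steps: [1, 2, 1, 3]
First to escape: p0 at step 1

Answer: 0 1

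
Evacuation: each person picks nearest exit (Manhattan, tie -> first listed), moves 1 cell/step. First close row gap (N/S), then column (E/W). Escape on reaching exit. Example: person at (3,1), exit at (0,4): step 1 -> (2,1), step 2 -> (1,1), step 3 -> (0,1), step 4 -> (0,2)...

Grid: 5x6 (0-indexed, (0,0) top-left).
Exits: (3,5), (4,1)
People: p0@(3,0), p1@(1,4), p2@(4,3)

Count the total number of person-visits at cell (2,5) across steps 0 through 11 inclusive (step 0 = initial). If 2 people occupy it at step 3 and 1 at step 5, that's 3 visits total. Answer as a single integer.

Step 0: p0@(3,0) p1@(1,4) p2@(4,3) -> at (2,5): 0 [-], cum=0
Step 1: p0@(4,0) p1@(2,4) p2@(4,2) -> at (2,5): 0 [-], cum=0
Step 2: p0@ESC p1@(3,4) p2@ESC -> at (2,5): 0 [-], cum=0
Step 3: p0@ESC p1@ESC p2@ESC -> at (2,5): 0 [-], cum=0
Total visits = 0

Answer: 0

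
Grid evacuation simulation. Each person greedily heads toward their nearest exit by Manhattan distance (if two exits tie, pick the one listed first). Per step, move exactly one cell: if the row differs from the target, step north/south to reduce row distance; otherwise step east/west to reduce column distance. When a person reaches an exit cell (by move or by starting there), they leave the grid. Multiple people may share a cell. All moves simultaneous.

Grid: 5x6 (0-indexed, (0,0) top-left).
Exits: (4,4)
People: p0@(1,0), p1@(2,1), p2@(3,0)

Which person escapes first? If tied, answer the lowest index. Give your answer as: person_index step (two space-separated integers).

Step 1: p0:(1,0)->(2,0) | p1:(2,1)->(3,1) | p2:(3,0)->(4,0)
Step 2: p0:(2,0)->(3,0) | p1:(3,1)->(4,1) | p2:(4,0)->(4,1)
Step 3: p0:(3,0)->(4,0) | p1:(4,1)->(4,2) | p2:(4,1)->(4,2)
Step 4: p0:(4,0)->(4,1) | p1:(4,2)->(4,3) | p2:(4,2)->(4,3)
Step 5: p0:(4,1)->(4,2) | p1:(4,3)->(4,4)->EXIT | p2:(4,3)->(4,4)->EXIT
Step 6: p0:(4,2)->(4,3) | p1:escaped | p2:escaped
Step 7: p0:(4,3)->(4,4)->EXIT | p1:escaped | p2:escaped
Exit steps: [7, 5, 5]
First to escape: p1 at step 5

Answer: 1 5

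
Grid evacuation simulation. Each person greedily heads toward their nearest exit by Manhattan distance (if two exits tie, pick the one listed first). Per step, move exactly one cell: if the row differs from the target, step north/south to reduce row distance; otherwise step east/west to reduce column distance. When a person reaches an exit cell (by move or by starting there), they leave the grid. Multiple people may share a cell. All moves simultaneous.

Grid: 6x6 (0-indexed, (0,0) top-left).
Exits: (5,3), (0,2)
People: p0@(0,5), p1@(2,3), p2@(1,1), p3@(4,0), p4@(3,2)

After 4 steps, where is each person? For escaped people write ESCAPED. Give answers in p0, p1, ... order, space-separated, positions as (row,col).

Step 1: p0:(0,5)->(0,4) | p1:(2,3)->(3,3) | p2:(1,1)->(0,1) | p3:(4,0)->(5,0) | p4:(3,2)->(4,2)
Step 2: p0:(0,4)->(0,3) | p1:(3,3)->(4,3) | p2:(0,1)->(0,2)->EXIT | p3:(5,0)->(5,1) | p4:(4,2)->(5,2)
Step 3: p0:(0,3)->(0,2)->EXIT | p1:(4,3)->(5,3)->EXIT | p2:escaped | p3:(5,1)->(5,2) | p4:(5,2)->(5,3)->EXIT
Step 4: p0:escaped | p1:escaped | p2:escaped | p3:(5,2)->(5,3)->EXIT | p4:escaped

ESCAPED ESCAPED ESCAPED ESCAPED ESCAPED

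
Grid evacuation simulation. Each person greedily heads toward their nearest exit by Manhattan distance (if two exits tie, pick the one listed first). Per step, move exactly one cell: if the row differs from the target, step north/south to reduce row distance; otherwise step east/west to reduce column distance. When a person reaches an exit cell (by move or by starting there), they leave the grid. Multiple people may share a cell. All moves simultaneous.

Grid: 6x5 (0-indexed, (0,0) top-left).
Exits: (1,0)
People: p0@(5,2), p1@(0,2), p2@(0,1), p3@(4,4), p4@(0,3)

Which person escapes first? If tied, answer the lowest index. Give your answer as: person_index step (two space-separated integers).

Step 1: p0:(5,2)->(4,2) | p1:(0,2)->(1,2) | p2:(0,1)->(1,1) | p3:(4,4)->(3,4) | p4:(0,3)->(1,3)
Step 2: p0:(4,2)->(3,2) | p1:(1,2)->(1,1) | p2:(1,1)->(1,0)->EXIT | p3:(3,4)->(2,4) | p4:(1,3)->(1,2)
Step 3: p0:(3,2)->(2,2) | p1:(1,1)->(1,0)->EXIT | p2:escaped | p3:(2,4)->(1,4) | p4:(1,2)->(1,1)
Step 4: p0:(2,2)->(1,2) | p1:escaped | p2:escaped | p3:(1,4)->(1,3) | p4:(1,1)->(1,0)->EXIT
Step 5: p0:(1,2)->(1,1) | p1:escaped | p2:escaped | p3:(1,3)->(1,2) | p4:escaped
Step 6: p0:(1,1)->(1,0)->EXIT | p1:escaped | p2:escaped | p3:(1,2)->(1,1) | p4:escaped
Step 7: p0:escaped | p1:escaped | p2:escaped | p3:(1,1)->(1,0)->EXIT | p4:escaped
Exit steps: [6, 3, 2, 7, 4]
First to escape: p2 at step 2

Answer: 2 2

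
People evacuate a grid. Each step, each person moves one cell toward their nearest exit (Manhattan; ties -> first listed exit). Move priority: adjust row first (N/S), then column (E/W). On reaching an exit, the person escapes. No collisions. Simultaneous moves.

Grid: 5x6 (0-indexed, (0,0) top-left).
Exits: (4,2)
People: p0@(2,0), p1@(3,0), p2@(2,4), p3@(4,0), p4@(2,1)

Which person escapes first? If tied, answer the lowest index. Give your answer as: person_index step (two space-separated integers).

Answer: 3 2

Derivation:
Step 1: p0:(2,0)->(3,0) | p1:(3,0)->(4,0) | p2:(2,4)->(3,4) | p3:(4,0)->(4,1) | p4:(2,1)->(3,1)
Step 2: p0:(3,0)->(4,0) | p1:(4,0)->(4,1) | p2:(3,4)->(4,4) | p3:(4,1)->(4,2)->EXIT | p4:(3,1)->(4,1)
Step 3: p0:(4,0)->(4,1) | p1:(4,1)->(4,2)->EXIT | p2:(4,4)->(4,3) | p3:escaped | p4:(4,1)->(4,2)->EXIT
Step 4: p0:(4,1)->(4,2)->EXIT | p1:escaped | p2:(4,3)->(4,2)->EXIT | p3:escaped | p4:escaped
Exit steps: [4, 3, 4, 2, 3]
First to escape: p3 at step 2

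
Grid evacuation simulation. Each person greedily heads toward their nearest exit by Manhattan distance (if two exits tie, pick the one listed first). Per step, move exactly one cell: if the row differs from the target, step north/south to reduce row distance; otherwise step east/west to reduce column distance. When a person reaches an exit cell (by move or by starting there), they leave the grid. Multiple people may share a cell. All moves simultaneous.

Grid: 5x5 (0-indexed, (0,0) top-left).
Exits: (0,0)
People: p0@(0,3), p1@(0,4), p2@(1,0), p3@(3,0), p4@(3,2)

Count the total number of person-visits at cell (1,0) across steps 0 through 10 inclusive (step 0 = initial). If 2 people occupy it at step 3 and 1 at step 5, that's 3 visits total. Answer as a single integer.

Answer: 2

Derivation:
Step 0: p0@(0,3) p1@(0,4) p2@(1,0) p3@(3,0) p4@(3,2) -> at (1,0): 1 [p2], cum=1
Step 1: p0@(0,2) p1@(0,3) p2@ESC p3@(2,0) p4@(2,2) -> at (1,0): 0 [-], cum=1
Step 2: p0@(0,1) p1@(0,2) p2@ESC p3@(1,0) p4@(1,2) -> at (1,0): 1 [p3], cum=2
Step 3: p0@ESC p1@(0,1) p2@ESC p3@ESC p4@(0,2) -> at (1,0): 0 [-], cum=2
Step 4: p0@ESC p1@ESC p2@ESC p3@ESC p4@(0,1) -> at (1,0): 0 [-], cum=2
Step 5: p0@ESC p1@ESC p2@ESC p3@ESC p4@ESC -> at (1,0): 0 [-], cum=2
Total visits = 2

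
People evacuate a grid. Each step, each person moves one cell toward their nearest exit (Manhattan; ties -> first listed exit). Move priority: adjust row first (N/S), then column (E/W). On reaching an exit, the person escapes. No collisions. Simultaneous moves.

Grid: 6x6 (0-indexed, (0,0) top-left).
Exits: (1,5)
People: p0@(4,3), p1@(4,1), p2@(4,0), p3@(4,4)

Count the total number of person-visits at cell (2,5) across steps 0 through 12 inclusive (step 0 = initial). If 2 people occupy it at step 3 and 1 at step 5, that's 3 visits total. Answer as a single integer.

Step 0: p0@(4,3) p1@(4,1) p2@(4,0) p3@(4,4) -> at (2,5): 0 [-], cum=0
Step 1: p0@(3,3) p1@(3,1) p2@(3,0) p3@(3,4) -> at (2,5): 0 [-], cum=0
Step 2: p0@(2,3) p1@(2,1) p2@(2,0) p3@(2,4) -> at (2,5): 0 [-], cum=0
Step 3: p0@(1,3) p1@(1,1) p2@(1,0) p3@(1,4) -> at (2,5): 0 [-], cum=0
Step 4: p0@(1,4) p1@(1,2) p2@(1,1) p3@ESC -> at (2,5): 0 [-], cum=0
Step 5: p0@ESC p1@(1,3) p2@(1,2) p3@ESC -> at (2,5): 0 [-], cum=0
Step 6: p0@ESC p1@(1,4) p2@(1,3) p3@ESC -> at (2,5): 0 [-], cum=0
Step 7: p0@ESC p1@ESC p2@(1,4) p3@ESC -> at (2,5): 0 [-], cum=0
Step 8: p0@ESC p1@ESC p2@ESC p3@ESC -> at (2,5): 0 [-], cum=0
Total visits = 0

Answer: 0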